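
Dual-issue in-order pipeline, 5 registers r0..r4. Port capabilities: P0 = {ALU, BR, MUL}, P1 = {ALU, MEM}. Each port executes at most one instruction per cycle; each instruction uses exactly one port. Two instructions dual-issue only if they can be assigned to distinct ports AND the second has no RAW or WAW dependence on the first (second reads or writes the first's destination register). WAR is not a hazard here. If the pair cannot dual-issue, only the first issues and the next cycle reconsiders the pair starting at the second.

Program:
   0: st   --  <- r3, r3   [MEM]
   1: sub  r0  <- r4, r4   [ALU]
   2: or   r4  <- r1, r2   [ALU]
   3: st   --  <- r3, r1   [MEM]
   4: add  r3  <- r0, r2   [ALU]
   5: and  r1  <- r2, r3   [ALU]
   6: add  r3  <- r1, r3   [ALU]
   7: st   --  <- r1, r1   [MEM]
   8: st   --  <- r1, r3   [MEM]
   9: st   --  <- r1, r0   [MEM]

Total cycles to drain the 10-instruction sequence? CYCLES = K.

  cy0 -> i0+i1 (st.MEM+sub.ALU) pair
  cy1 -> i2+i3 (or.ALU+st.MEM) pair
  cy2 -> i4 (add.ALU) RAW r3
  cy3 -> i5 (and.ALU) RAW r1
  cy4 -> i6+i7 (add.ALU+st.MEM) pair
  cy5 -> i8 (st.MEM) no-port MEM/MEM
  cy6 -> i9 (st.MEM) tail

CYCLES = 7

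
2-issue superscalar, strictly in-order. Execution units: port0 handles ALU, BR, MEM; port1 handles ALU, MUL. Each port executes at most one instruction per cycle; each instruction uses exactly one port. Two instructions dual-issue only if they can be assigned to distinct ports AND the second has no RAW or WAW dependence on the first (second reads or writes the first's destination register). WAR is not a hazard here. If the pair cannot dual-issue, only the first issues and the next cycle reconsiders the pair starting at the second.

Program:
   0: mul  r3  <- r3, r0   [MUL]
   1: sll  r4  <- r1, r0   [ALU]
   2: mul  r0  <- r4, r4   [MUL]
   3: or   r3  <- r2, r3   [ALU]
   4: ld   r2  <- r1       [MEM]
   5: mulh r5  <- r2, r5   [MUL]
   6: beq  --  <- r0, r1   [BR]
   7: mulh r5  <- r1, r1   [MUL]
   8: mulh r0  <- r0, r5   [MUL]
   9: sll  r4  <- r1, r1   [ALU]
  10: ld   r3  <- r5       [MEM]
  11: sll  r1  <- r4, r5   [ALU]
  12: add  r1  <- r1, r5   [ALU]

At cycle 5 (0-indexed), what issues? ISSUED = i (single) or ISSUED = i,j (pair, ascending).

ISSUED = 8,9

t=0 i0+i1:mul sll ; pair
t=1 i2+i3:mul or ; pair
t=2 i4:ld ; RAW r2
t=3 i5+i6:mulh beq ; pair
t=4 i7:mulh ; no-port MUL/MUL
t=5 i8+i9:mulh sll ; pair
t=6 i10+i11:ld sll ; pair
t=7 i12:add ; tail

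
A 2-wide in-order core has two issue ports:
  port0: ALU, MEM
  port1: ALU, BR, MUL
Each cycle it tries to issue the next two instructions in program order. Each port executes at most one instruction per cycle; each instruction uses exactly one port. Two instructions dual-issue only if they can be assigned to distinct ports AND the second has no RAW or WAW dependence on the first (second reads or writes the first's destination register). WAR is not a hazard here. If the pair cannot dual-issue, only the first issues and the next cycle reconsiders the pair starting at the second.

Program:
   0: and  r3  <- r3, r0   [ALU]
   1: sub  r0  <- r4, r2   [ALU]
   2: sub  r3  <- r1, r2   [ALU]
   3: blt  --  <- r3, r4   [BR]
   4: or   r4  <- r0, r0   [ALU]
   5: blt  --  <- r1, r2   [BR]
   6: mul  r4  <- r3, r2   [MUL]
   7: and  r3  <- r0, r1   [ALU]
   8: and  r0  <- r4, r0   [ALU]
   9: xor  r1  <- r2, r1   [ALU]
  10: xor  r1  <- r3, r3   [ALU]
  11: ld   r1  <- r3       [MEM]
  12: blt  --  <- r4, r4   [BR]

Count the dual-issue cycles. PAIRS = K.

[0] i0+i1  and;sub  -- dual
[1] i2  sub  -- RAW r3
[2] i3+i4  blt;or  -- dual
[3] i5  blt  -- no-port BR/MUL
[4] i6+i7  mul;and  -- dual
[5] i8+i9  and;xor  -- dual
[6] i10  xor  -- WAW r1
[7] i11+i12  ld;blt  -- dual

PAIRS = 5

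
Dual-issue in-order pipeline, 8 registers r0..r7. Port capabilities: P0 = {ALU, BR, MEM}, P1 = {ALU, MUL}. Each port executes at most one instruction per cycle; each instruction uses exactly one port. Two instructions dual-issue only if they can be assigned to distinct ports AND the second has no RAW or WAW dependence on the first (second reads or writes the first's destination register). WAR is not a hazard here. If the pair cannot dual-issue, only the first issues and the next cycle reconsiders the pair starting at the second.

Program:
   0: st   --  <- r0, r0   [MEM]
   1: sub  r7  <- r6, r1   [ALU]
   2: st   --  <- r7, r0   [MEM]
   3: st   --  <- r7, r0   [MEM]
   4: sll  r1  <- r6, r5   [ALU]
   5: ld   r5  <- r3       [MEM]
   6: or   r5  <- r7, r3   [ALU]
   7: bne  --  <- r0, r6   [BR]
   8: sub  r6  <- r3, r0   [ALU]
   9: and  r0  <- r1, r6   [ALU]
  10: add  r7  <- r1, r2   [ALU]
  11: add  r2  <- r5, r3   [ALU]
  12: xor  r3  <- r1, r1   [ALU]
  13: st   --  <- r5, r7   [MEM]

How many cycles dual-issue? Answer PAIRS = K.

PAIRS = 5

c0: i0,i1 st;sub  pair
c1: i2 st  no-port MEM/MEM
c2: i3,i4 st;sll  pair
c3: i5 ld  WAW r5
c4: i6,i7 or;bne  pair
c5: i8 sub  RAW r6
c6: i9,i10 and;add  pair
c7: i11,i12 add;xor  pair
c8: i13 st  tail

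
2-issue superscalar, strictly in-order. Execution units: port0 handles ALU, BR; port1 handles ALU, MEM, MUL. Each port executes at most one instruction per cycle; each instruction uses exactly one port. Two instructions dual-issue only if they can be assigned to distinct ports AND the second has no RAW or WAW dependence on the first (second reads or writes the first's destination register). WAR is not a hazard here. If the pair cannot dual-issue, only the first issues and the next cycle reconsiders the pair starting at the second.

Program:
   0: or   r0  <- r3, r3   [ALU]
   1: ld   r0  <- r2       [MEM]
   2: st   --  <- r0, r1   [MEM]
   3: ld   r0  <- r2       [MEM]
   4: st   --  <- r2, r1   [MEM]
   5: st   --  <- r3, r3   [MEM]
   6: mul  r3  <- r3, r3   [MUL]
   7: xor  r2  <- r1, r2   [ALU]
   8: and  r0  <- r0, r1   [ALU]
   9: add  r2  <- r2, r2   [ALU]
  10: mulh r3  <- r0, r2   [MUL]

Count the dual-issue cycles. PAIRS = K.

#0 head=0: or i0 WAW r0
#1 head=1: ld i1 no-port MEM/MEM
#2 head=2: st i2 no-port MEM/MEM
#3 head=3: ld i3 no-port MEM/MEM
#4 head=4: st i4 no-port MEM/MEM
#5 head=5: st i5 no-port MEM/MUL
#6 head=6: mul xor i6,i7 2-wide
#7 head=8: and add i8,i9 2-wide
#8 head=10: mulh i10 tail

PAIRS = 2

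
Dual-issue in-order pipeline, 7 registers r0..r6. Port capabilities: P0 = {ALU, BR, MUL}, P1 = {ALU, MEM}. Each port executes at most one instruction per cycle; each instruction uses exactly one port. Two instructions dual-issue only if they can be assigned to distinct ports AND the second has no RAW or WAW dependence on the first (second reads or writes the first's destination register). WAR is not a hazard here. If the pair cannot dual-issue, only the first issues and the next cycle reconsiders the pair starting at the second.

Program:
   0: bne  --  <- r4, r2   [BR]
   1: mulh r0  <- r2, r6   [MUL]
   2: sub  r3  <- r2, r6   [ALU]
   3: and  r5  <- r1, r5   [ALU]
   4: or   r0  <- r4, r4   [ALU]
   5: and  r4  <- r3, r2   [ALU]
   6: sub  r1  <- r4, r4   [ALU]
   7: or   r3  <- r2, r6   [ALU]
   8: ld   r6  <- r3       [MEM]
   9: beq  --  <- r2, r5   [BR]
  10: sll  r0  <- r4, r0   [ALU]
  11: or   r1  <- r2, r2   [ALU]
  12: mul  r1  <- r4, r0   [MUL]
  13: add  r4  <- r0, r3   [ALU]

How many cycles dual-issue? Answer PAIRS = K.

#0 head=0: bne.BR i0 no-port BR/MUL
#1 head=1: mulh.MUL;sub.ALU i1&i2 pair
#2 head=3: and.ALU;or.ALU i3&i4 pair
#3 head=5: and.ALU i5 RAW r4
#4 head=6: sub.ALU;or.ALU i6&i7 pair
#5 head=8: ld.MEM;beq.BR i8&i9 pair
#6 head=10: sll.ALU;or.ALU i10&i11 pair
#7 head=12: mul.MUL;add.ALU i12&i13 pair

PAIRS = 6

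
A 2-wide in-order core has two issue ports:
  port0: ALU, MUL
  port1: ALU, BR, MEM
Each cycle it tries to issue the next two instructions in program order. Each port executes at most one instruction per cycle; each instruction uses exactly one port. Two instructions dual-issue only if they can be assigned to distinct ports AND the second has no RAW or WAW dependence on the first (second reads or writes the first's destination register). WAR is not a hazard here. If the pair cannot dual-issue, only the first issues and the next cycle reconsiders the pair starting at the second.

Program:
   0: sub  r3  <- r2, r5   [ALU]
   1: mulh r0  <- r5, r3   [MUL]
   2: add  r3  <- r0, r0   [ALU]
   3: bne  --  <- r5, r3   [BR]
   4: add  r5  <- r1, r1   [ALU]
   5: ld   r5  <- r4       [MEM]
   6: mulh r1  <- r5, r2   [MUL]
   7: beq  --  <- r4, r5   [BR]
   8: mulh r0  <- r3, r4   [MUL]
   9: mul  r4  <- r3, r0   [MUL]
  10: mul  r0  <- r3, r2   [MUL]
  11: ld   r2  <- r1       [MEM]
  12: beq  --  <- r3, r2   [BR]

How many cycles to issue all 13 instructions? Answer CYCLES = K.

0. sub.ALU @i0  | RAW r3
1. mulh.MUL @i1  | RAW r0
2. add.ALU @i2  | RAW r3
3. bne.BR add.ALU @i3/i4  | 2-wide
4. ld.MEM @i5  | RAW r5
5. mulh.MUL beq.BR @i6/i7  | 2-wide
6. mulh.MUL @i8  | no-port MUL/MUL
7. mul.MUL @i9  | no-port MUL/MUL
8. mul.MUL ld.MEM @i10/i11  | 2-wide
9. beq.BR @i12  | tail

CYCLES = 10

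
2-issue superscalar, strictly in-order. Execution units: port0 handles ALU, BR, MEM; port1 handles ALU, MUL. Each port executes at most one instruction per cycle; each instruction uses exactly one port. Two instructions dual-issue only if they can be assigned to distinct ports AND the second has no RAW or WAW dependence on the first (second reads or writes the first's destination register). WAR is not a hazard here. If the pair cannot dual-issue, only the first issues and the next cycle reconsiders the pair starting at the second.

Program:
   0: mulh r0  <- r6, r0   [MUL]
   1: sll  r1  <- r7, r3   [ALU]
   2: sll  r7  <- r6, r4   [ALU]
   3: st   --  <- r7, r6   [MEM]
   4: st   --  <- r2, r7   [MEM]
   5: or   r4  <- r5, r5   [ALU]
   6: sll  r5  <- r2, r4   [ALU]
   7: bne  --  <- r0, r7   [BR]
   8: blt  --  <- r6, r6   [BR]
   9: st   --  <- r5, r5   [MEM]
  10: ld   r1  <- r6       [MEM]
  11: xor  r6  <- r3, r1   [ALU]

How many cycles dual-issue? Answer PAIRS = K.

PAIRS = 3

  cy0 -> i0,i1 (mulh.MUL/sll.ALU) dual
  cy1 -> i2 (sll.ALU) RAW r7
  cy2 -> i3 (st.MEM) no-port MEM/MEM
  cy3 -> i4,i5 (st.MEM/or.ALU) dual
  cy4 -> i6,i7 (sll.ALU/bne.BR) dual
  cy5 -> i8 (blt.BR) no-port BR/MEM
  cy6 -> i9 (st.MEM) no-port MEM/MEM
  cy7 -> i10 (ld.MEM) RAW r1
  cy8 -> i11 (xor.ALU) tail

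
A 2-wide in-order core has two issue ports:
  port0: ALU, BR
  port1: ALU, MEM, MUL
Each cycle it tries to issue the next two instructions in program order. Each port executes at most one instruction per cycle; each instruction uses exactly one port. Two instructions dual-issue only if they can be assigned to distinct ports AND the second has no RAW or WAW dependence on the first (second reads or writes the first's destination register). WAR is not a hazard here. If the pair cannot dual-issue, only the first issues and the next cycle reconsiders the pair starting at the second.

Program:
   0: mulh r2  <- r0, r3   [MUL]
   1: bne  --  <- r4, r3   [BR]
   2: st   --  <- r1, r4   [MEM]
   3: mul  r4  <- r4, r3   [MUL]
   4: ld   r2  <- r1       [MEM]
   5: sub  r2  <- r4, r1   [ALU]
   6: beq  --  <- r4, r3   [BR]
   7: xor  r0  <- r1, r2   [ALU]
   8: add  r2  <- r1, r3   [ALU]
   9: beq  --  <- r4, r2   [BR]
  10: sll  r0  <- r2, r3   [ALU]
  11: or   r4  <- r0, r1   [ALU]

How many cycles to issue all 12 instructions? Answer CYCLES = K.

[0] i0+i1  mulh;bne  -- dual
[1] i2  st  -- no-port MEM/MUL
[2] i3  mul  -- no-port MUL/MEM
[3] i4  ld  -- WAW r2
[4] i5+i6  sub;beq  -- dual
[5] i7+i8  xor;add  -- dual
[6] i9+i10  beq;sll  -- dual
[7] i11  or  -- tail

CYCLES = 8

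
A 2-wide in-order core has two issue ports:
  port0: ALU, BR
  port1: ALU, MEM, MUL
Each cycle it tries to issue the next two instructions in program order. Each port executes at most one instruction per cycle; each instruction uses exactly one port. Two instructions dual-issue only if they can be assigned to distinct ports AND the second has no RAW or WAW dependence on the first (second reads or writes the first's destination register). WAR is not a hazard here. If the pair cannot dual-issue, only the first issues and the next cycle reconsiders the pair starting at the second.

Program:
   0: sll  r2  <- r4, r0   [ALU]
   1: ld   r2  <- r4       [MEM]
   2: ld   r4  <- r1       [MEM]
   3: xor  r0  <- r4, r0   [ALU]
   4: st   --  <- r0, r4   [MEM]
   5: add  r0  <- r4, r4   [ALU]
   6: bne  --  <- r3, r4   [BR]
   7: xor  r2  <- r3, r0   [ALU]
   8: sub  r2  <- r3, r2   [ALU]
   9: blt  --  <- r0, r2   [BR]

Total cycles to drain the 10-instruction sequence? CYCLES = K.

CYCLES = 8

c0: i0 sll  WAW r2
c1: i1 ld  no-port MEM/MEM
c2: i2 ld  RAW r4
c3: i3 xor  RAW r0
c4: i4&i5 st add  2-wide
c5: i6&i7 bne xor  2-wide
c6: i8 sub  RAW r2
c7: i9 blt  tail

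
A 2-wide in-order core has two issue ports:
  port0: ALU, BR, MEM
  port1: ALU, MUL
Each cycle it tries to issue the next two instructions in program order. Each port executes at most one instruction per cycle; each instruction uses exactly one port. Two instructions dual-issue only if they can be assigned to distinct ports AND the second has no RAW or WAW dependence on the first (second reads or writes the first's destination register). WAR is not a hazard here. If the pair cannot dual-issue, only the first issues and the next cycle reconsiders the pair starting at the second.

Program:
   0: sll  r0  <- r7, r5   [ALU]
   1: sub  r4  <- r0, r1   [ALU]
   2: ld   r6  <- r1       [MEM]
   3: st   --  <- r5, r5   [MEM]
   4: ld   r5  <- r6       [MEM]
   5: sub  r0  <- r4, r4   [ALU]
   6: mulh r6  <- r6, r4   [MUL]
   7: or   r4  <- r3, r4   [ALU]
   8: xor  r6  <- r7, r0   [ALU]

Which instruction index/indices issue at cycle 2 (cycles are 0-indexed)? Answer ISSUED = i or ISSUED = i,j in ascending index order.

ISSUED = 3

  cy0 -> i0 (sll) RAW r0
  cy1 -> i1/i2 (sub/ld) dual
  cy2 -> i3 (st) no-port MEM/MEM
  cy3 -> i4/i5 (ld/sub) dual
  cy4 -> i6/i7 (mulh/or) dual
  cy5 -> i8 (xor) tail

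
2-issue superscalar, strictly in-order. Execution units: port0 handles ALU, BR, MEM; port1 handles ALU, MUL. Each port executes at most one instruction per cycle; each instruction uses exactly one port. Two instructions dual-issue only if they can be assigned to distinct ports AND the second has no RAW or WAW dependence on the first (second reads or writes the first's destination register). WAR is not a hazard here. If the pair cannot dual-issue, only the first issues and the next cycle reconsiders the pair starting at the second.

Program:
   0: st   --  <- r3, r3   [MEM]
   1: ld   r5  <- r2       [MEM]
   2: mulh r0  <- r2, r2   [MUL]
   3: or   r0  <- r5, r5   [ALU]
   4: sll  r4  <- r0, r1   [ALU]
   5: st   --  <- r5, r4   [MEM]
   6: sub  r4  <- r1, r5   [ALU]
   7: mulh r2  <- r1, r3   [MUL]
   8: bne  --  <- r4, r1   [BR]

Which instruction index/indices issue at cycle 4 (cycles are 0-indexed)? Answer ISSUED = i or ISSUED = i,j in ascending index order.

c0: i0 st  no-port MEM/MEM
c1: i1&i2 ld mulh  pair
c2: i3 or  RAW r0
c3: i4 sll  RAW r4
c4: i5&i6 st sub  pair
c5: i7&i8 mulh bne  pair

ISSUED = 5,6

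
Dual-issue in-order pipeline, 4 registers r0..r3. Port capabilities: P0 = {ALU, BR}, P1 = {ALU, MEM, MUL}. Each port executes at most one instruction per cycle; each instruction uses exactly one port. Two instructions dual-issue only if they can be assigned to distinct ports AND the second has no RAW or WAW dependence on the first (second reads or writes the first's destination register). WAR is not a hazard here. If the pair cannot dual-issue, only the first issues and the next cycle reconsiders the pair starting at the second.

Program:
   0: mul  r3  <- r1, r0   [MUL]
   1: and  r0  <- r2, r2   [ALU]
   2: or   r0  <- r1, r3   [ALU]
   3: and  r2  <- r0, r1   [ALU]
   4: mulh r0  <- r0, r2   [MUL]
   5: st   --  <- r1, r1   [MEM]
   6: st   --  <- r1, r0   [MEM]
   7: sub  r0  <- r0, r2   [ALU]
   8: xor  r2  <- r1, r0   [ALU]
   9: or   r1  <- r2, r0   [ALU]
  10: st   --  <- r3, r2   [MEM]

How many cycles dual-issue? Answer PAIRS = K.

PAIRS = 3

0. mul.MUL+and.ALU @i0,i1  | 2-wide
1. or.ALU @i2  | RAW r0
2. and.ALU @i3  | RAW r2
3. mulh.MUL @i4  | no-port MUL/MEM
4. st.MEM @i5  | no-port MEM/MEM
5. st.MEM+sub.ALU @i6,i7  | 2-wide
6. xor.ALU @i8  | RAW r2
7. or.ALU+st.MEM @i9,i10  | 2-wide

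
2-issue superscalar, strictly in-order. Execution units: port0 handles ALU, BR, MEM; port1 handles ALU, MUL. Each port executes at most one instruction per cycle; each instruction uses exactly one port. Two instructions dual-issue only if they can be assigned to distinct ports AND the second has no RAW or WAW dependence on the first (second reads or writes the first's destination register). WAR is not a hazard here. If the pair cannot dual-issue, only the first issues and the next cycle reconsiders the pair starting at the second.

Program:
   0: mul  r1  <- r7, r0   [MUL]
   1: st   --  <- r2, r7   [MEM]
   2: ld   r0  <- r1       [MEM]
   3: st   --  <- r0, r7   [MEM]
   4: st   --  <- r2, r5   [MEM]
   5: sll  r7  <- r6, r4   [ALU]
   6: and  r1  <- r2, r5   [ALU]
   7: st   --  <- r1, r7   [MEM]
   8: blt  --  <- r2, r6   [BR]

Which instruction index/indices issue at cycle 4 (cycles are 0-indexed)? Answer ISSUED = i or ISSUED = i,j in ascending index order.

ISSUED = 6

[0] i0/i1  mul/st  -- pair
[1] i2  ld  -- no-port MEM/MEM
[2] i3  st  -- no-port MEM/MEM
[3] i4/i5  st/sll  -- pair
[4] i6  and  -- RAW r1
[5] i7  st  -- no-port MEM/BR
[6] i8  blt  -- tail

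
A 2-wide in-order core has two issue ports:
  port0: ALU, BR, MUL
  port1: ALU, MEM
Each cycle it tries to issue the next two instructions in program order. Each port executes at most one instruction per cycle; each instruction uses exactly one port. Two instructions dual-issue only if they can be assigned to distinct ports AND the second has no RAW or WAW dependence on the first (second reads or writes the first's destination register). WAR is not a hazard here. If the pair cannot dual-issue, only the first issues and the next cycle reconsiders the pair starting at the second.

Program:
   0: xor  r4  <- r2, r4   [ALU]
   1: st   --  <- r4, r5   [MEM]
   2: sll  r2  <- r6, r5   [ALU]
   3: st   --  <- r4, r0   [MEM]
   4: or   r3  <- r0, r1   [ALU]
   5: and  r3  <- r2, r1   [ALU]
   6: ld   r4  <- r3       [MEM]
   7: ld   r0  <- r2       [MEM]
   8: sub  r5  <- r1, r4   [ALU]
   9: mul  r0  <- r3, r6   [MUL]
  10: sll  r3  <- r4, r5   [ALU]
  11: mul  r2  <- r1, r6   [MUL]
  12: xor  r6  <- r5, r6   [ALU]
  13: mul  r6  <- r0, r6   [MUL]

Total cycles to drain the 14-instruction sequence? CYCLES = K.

CYCLES = 9

c0: i0 xor  RAW r4
c1: i1/i2 st;sll  2-wide
c2: i3/i4 st;or  2-wide
c3: i5 and  RAW r3
c4: i6 ld  no-port MEM/MEM
c5: i7/i8 ld;sub  2-wide
c6: i9/i10 mul;sll  2-wide
c7: i11/i12 mul;xor  2-wide
c8: i13 mul  tail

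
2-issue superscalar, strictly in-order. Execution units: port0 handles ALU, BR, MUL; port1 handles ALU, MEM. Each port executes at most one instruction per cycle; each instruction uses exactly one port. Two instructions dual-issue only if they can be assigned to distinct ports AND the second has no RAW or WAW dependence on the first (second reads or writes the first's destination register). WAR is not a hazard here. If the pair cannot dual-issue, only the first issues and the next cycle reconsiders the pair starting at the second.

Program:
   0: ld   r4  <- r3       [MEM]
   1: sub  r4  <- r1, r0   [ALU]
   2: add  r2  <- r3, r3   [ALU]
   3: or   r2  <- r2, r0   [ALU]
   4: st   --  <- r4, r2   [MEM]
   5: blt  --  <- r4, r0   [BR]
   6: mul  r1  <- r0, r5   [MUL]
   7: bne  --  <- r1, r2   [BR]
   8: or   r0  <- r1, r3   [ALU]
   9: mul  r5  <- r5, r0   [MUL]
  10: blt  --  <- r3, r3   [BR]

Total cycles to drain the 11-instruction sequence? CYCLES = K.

#0 head=0: ld.MEM i0 WAW r4
#1 head=1: sub.ALU+add.ALU i1&i2 2-wide
#2 head=3: or.ALU i3 RAW r2
#3 head=4: st.MEM+blt.BR i4&i5 2-wide
#4 head=6: mul.MUL i6 no-port MUL/BR
#5 head=7: bne.BR+or.ALU i7&i8 2-wide
#6 head=9: mul.MUL i9 no-port MUL/BR
#7 head=10: blt.BR i10 tail

CYCLES = 8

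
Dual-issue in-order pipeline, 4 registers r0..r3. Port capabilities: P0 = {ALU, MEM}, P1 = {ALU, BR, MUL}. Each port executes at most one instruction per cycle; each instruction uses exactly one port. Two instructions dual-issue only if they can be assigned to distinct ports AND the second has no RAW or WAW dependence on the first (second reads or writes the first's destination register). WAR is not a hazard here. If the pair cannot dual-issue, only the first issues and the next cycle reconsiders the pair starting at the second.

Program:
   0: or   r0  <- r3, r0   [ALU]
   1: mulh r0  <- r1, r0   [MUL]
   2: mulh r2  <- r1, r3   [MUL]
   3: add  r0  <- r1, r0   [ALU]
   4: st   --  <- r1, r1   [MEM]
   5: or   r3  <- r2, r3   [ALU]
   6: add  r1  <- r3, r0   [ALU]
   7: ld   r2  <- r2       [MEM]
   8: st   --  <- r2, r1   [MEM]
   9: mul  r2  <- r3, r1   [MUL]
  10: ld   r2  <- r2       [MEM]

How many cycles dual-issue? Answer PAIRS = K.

[0] i0  or  -- RAW+WAW r0
[1] i1  mulh  -- no-port MUL/MUL
[2] i2/i3  mulh;add  -- 2-wide
[3] i4/i5  st;or  -- 2-wide
[4] i6/i7  add;ld  -- 2-wide
[5] i8/i9  st;mul  -- 2-wide
[6] i10  ld  -- tail

PAIRS = 4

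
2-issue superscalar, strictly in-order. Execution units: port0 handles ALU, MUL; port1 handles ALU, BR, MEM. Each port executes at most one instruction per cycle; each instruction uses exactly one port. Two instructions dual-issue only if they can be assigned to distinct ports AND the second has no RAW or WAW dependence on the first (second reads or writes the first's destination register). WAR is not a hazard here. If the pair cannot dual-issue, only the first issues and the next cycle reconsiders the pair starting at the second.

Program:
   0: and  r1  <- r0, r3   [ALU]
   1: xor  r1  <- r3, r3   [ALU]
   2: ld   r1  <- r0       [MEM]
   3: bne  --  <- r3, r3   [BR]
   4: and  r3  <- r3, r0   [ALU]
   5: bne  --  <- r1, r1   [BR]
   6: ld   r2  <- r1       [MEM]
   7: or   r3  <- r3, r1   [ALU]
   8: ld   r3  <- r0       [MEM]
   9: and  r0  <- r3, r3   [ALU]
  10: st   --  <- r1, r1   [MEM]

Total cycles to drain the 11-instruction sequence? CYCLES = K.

[0] i0  and.ALU  -- WAW r1
[1] i1  xor.ALU  -- WAW r1
[2] i2  ld.MEM  -- no-port MEM/BR
[3] i3/i4  bne.BR/and.ALU  -- 2-wide
[4] i5  bne.BR  -- no-port BR/MEM
[5] i6/i7  ld.MEM/or.ALU  -- 2-wide
[6] i8  ld.MEM  -- RAW r3
[7] i9/i10  and.ALU/st.MEM  -- 2-wide

CYCLES = 8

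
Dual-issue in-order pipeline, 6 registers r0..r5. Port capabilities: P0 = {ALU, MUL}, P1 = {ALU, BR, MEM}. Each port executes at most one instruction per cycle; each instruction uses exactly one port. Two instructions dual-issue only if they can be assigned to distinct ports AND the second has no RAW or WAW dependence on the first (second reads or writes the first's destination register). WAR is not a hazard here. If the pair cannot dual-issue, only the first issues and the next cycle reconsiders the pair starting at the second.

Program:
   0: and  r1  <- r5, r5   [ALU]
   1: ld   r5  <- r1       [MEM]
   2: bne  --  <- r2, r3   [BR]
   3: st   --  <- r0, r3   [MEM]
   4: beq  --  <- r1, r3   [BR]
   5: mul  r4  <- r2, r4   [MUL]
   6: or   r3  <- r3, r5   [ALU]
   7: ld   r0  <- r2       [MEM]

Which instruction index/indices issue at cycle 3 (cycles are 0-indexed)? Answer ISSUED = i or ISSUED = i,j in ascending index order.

ISSUED = 3

[0] i0  and.ALU  -- RAW r1
[1] i1  ld.MEM  -- no-port MEM/BR
[2] i2  bne.BR  -- no-port BR/MEM
[3] i3  st.MEM  -- no-port MEM/BR
[4] i4&i5  beq.BR mul.MUL  -- pair
[5] i6&i7  or.ALU ld.MEM  -- pair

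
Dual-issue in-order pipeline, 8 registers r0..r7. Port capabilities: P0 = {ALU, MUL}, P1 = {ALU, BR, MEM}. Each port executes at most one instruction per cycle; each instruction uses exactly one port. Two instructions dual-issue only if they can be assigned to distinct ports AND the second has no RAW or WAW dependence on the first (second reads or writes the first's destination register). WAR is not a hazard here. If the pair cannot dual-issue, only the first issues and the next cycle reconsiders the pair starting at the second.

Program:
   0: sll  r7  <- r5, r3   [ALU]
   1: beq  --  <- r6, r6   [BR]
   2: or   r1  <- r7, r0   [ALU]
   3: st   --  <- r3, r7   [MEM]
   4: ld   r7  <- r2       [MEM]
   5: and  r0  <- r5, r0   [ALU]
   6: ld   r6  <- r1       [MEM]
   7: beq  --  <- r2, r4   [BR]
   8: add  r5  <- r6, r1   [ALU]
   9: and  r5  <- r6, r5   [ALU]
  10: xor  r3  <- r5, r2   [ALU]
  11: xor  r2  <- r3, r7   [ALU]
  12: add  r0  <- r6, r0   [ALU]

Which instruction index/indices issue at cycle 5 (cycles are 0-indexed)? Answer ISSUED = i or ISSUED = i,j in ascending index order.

[0] i0+i1  sll.ALU beq.BR  -- dual
[1] i2+i3  or.ALU st.MEM  -- dual
[2] i4+i5  ld.MEM and.ALU  -- dual
[3] i6  ld.MEM  -- no-port MEM/BR
[4] i7+i8  beq.BR add.ALU  -- dual
[5] i9  and.ALU  -- RAW r5
[6] i10  xor.ALU  -- RAW r3
[7] i11+i12  xor.ALU add.ALU  -- dual

ISSUED = 9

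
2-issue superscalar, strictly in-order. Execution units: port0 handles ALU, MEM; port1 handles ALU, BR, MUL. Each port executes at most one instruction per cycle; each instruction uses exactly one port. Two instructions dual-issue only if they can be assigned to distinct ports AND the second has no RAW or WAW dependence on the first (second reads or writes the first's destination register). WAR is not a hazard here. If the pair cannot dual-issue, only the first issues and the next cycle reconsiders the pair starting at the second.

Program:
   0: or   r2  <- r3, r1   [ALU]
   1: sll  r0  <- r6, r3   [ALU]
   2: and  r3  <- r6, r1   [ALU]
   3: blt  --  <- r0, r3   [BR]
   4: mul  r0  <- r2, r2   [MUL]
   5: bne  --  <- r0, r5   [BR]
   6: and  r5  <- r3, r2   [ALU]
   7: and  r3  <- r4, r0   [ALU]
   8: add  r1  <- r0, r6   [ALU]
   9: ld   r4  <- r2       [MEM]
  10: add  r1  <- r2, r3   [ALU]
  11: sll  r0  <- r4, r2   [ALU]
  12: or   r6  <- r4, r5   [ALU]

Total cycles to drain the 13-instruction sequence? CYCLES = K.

c0: i0+i1 or;sll  pair
c1: i2 and  RAW r3
c2: i3 blt  no-port BR/MUL
c3: i4 mul  no-port MUL/BR
c4: i5+i6 bne;and  pair
c5: i7+i8 and;add  pair
c6: i9+i10 ld;add  pair
c7: i11+i12 sll;or  pair

CYCLES = 8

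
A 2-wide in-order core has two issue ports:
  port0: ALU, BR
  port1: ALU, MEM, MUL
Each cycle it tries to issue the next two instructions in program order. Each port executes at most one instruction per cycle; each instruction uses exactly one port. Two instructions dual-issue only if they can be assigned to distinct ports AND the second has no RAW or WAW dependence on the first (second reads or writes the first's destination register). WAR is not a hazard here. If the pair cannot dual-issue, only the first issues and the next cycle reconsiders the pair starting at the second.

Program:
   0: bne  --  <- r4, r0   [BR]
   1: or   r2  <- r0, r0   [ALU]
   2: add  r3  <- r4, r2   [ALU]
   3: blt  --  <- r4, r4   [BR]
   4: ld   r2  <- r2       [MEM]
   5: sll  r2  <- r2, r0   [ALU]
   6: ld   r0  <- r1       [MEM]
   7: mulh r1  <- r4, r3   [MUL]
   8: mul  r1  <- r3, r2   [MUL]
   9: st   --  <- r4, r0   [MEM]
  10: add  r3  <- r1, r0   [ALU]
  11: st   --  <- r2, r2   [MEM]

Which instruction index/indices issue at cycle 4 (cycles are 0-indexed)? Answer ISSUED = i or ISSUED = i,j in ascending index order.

  cy0 -> i0,i1 (bne;or) dual
  cy1 -> i2,i3 (add;blt) dual
  cy2 -> i4 (ld) RAW+WAW r2
  cy3 -> i5,i6 (sll;ld) dual
  cy4 -> i7 (mulh) no-port MUL/MUL
  cy5 -> i8 (mul) no-port MUL/MEM
  cy6 -> i9,i10 (st;add) dual
  cy7 -> i11 (st) tail

ISSUED = 7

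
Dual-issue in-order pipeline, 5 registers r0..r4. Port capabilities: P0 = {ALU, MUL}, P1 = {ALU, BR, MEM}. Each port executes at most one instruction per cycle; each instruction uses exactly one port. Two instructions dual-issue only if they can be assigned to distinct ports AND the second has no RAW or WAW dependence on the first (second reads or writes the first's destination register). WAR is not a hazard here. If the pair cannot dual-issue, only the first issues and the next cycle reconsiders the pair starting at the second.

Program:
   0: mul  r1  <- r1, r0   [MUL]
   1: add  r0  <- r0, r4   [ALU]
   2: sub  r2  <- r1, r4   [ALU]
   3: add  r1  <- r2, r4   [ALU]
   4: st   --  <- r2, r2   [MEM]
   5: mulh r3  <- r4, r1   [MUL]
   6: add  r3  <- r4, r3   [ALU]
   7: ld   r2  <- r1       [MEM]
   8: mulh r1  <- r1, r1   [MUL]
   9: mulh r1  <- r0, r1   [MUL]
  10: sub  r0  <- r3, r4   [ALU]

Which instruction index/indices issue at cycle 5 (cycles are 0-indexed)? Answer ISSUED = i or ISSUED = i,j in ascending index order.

  cy0 -> i0&i1 (mul.MUL+add.ALU) dual
  cy1 -> i2 (sub.ALU) RAW r2
  cy2 -> i3&i4 (add.ALU+st.MEM) dual
  cy3 -> i5 (mulh.MUL) RAW+WAW r3
  cy4 -> i6&i7 (add.ALU+ld.MEM) dual
  cy5 -> i8 (mulh.MUL) no-port MUL/MUL
  cy6 -> i9&i10 (mulh.MUL+sub.ALU) dual

ISSUED = 8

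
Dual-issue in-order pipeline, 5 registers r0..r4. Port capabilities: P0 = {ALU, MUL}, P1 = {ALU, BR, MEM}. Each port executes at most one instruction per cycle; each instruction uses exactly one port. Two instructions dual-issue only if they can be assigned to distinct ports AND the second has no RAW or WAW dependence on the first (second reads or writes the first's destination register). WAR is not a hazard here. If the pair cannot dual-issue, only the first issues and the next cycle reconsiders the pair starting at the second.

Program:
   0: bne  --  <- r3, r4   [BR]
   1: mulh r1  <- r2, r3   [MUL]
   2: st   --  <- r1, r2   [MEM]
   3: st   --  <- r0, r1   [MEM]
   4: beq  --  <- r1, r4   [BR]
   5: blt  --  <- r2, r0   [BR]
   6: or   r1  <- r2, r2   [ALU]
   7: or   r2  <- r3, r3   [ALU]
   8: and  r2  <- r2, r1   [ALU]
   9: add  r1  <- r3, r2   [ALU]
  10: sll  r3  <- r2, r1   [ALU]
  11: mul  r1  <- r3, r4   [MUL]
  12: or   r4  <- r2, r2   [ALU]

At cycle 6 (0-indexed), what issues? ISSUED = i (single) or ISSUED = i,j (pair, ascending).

  cy0 -> i0,i1 (bne.BR/mulh.MUL) 2-wide
  cy1 -> i2 (st.MEM) no-port MEM/MEM
  cy2 -> i3 (st.MEM) no-port MEM/BR
  cy3 -> i4 (beq.BR) no-port BR/BR
  cy4 -> i5,i6 (blt.BR/or.ALU) 2-wide
  cy5 -> i7 (or.ALU) RAW+WAW r2
  cy6 -> i8 (and.ALU) RAW r2
  cy7 -> i9 (add.ALU) RAW r1
  cy8 -> i10 (sll.ALU) RAW r3
  cy9 -> i11,i12 (mul.MUL/or.ALU) 2-wide

ISSUED = 8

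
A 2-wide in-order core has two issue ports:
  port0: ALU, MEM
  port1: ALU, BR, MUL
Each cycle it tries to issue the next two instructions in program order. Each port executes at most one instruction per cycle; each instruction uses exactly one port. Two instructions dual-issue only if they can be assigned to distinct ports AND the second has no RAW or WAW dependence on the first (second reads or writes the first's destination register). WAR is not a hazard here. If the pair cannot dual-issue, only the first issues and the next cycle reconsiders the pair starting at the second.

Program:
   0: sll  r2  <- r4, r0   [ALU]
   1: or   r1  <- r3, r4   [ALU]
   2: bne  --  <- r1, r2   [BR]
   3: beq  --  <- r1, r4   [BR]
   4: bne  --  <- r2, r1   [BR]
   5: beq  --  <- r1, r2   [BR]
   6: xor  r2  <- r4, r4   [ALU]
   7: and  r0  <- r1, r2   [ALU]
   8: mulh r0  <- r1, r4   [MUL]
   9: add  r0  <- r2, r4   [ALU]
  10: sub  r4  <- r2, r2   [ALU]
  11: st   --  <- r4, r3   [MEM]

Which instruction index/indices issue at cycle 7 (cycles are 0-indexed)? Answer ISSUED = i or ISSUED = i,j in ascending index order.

ISSUED = 9,10

c0: i0+i1 sll.ALU+or.ALU  2-wide
c1: i2 bne.BR  no-port BR/BR
c2: i3 beq.BR  no-port BR/BR
c3: i4 bne.BR  no-port BR/BR
c4: i5+i6 beq.BR+xor.ALU  2-wide
c5: i7 and.ALU  WAW r0
c6: i8 mulh.MUL  WAW r0
c7: i9+i10 add.ALU+sub.ALU  2-wide
c8: i11 st.MEM  tail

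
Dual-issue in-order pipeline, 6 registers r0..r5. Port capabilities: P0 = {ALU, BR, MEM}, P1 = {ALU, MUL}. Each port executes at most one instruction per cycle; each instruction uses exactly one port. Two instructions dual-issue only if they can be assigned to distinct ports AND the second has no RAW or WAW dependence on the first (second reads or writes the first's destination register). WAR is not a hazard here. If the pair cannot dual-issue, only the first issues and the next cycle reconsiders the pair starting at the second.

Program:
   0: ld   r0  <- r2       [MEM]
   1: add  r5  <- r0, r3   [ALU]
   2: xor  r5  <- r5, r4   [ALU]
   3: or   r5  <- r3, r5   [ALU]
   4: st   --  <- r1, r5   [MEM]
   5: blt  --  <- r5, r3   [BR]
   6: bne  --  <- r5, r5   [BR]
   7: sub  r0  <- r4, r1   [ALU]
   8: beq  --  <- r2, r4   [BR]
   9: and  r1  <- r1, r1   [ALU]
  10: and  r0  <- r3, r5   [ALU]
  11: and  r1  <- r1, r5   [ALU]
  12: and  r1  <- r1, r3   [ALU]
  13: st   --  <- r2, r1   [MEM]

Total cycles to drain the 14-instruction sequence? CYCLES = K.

c0: i0 ld  RAW r0
c1: i1 add  RAW+WAW r5
c2: i2 xor  RAW+WAW r5
c3: i3 or  RAW r5
c4: i4 st  no-port MEM/BR
c5: i5 blt  no-port BR/BR
c6: i6&i7 bne+sub  pair
c7: i8&i9 beq+and  pair
c8: i10&i11 and+and  pair
c9: i12 and  RAW r1
c10: i13 st  tail

CYCLES = 11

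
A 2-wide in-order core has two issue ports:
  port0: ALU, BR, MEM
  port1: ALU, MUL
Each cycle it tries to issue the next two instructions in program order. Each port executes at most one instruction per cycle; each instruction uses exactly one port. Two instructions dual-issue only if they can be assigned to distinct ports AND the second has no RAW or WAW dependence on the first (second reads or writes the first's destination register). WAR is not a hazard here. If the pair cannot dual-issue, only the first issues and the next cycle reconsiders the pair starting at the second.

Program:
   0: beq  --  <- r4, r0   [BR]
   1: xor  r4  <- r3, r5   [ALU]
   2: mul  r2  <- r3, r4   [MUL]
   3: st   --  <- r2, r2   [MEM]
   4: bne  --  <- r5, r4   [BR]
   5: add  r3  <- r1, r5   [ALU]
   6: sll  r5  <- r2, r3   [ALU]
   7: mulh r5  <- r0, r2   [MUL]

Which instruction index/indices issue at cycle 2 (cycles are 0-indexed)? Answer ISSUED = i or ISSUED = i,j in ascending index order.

ISSUED = 3

[0] i0,i1  beq.BR/xor.ALU  -- 2-wide
[1] i2  mul.MUL  -- RAW r2
[2] i3  st.MEM  -- no-port MEM/BR
[3] i4,i5  bne.BR/add.ALU  -- 2-wide
[4] i6  sll.ALU  -- WAW r5
[5] i7  mulh.MUL  -- tail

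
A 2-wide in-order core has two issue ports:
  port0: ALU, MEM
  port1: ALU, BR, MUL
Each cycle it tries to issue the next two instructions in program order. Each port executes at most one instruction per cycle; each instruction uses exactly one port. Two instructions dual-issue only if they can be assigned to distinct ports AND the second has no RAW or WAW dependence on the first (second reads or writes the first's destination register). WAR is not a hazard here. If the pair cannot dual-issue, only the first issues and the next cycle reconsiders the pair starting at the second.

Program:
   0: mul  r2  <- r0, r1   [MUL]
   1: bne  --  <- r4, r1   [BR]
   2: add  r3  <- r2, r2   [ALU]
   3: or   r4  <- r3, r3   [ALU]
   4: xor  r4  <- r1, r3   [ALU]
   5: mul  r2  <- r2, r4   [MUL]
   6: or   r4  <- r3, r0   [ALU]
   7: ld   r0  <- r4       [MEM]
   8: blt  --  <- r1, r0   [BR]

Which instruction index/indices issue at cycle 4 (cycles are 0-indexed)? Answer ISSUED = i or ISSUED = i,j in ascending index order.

t=0 i0:mul ; no-port MUL/BR
t=1 i1,i2:bne/add ; pair
t=2 i3:or ; WAW r4
t=3 i4:xor ; RAW r4
t=4 i5,i6:mul/or ; pair
t=5 i7:ld ; RAW r0
t=6 i8:blt ; tail

ISSUED = 5,6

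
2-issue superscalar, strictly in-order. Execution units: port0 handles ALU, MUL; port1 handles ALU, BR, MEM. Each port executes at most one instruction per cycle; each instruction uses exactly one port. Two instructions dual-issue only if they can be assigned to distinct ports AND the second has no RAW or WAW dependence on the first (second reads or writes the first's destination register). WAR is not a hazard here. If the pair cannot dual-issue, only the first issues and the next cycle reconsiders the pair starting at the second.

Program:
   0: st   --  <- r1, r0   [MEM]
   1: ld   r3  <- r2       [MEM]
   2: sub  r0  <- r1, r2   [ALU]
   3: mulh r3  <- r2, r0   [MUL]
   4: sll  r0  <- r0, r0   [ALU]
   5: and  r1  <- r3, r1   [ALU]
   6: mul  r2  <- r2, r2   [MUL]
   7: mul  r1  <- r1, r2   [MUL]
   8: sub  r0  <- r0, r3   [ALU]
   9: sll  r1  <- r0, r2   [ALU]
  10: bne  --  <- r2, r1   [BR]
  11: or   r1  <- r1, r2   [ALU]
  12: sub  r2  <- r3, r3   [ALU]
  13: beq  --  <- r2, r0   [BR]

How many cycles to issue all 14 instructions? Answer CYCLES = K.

  cy0 -> i0 (st.MEM) no-port MEM/MEM
  cy1 -> i1+i2 (ld.MEM;sub.ALU) 2-wide
  cy2 -> i3+i4 (mulh.MUL;sll.ALU) 2-wide
  cy3 -> i5+i6 (and.ALU;mul.MUL) 2-wide
  cy4 -> i7+i8 (mul.MUL;sub.ALU) 2-wide
  cy5 -> i9 (sll.ALU) RAW r1
  cy6 -> i10+i11 (bne.BR;or.ALU) 2-wide
  cy7 -> i12 (sub.ALU) RAW r2
  cy8 -> i13 (beq.BR) tail

CYCLES = 9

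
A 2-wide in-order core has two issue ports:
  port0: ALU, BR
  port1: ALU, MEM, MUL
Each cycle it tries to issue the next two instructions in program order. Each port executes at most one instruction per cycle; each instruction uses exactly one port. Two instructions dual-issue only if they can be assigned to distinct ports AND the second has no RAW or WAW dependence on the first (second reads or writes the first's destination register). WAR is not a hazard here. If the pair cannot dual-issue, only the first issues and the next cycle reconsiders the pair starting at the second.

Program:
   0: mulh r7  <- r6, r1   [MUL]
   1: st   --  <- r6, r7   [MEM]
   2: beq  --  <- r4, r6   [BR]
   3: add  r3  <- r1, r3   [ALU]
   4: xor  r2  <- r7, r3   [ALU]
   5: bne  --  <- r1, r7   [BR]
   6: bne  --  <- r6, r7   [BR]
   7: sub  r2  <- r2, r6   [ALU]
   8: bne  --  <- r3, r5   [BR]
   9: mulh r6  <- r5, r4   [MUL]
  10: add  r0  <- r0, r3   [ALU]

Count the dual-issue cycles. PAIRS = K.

0. mulh @i0  | no-port MUL/MEM
1. st beq @i1/i2  | dual
2. add @i3  | RAW r3
3. xor bne @i4/i5  | dual
4. bne sub @i6/i7  | dual
5. bne mulh @i8/i9  | dual
6. add @i10  | tail

PAIRS = 4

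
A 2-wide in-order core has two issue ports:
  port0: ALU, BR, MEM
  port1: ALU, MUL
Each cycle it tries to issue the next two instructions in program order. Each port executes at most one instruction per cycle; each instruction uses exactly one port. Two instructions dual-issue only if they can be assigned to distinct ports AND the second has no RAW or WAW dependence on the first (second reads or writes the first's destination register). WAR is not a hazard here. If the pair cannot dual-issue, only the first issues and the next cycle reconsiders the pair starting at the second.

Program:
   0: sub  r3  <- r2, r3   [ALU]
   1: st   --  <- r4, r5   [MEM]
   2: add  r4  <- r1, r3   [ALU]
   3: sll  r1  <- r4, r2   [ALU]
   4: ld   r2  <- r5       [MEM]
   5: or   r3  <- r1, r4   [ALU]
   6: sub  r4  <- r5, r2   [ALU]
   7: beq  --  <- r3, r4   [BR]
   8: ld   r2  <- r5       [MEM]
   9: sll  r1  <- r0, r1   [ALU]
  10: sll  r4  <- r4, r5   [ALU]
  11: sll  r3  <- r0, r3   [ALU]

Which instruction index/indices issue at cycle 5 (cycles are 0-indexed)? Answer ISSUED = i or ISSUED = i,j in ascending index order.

0. sub.ALU st.MEM @i0,i1  | 2-wide
1. add.ALU @i2  | RAW r4
2. sll.ALU ld.MEM @i3,i4  | 2-wide
3. or.ALU sub.ALU @i5,i6  | 2-wide
4. beq.BR @i7  | no-port BR/MEM
5. ld.MEM sll.ALU @i8,i9  | 2-wide
6. sll.ALU sll.ALU @i10,i11  | 2-wide

ISSUED = 8,9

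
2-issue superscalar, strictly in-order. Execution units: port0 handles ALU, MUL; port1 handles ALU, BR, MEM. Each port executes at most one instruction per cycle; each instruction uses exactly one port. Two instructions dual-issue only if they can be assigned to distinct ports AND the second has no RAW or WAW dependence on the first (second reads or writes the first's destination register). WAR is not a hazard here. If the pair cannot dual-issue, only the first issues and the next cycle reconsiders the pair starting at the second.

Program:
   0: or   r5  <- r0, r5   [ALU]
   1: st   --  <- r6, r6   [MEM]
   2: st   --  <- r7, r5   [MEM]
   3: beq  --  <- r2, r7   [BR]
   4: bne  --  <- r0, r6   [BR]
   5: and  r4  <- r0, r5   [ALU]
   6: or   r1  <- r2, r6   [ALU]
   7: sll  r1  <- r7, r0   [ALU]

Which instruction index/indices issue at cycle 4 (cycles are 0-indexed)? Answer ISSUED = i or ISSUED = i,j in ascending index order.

ISSUED = 6

#0 head=0: or.ALU+st.MEM i0,i1 pair
#1 head=2: st.MEM i2 no-port MEM/BR
#2 head=3: beq.BR i3 no-port BR/BR
#3 head=4: bne.BR+and.ALU i4,i5 pair
#4 head=6: or.ALU i6 WAW r1
#5 head=7: sll.ALU i7 tail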